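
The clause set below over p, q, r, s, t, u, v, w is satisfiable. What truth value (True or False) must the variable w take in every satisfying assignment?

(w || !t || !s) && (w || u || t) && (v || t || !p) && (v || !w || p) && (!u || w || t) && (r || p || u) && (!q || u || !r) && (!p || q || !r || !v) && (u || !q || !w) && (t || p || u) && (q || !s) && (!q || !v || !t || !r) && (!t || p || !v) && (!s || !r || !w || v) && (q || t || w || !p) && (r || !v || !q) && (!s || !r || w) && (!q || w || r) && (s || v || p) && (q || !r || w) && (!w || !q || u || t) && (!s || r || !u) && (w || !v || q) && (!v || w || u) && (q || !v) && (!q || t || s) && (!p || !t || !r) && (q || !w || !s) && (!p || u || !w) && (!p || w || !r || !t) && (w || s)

Suppose w = false.
The clause (s) is unit, so s = true.
The clause (!t) is unit, so t = false.
The clause (u) is unit, so u = true.
But (!u) is also a unit clause — contradiction.
So every satisfying assignment has w = True.

True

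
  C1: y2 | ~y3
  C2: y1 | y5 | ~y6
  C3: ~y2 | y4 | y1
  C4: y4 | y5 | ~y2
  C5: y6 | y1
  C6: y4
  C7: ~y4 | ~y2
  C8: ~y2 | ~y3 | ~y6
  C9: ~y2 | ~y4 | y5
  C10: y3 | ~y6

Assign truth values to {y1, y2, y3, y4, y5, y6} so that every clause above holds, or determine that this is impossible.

y1: 1; y2: 0; y3: 0; y4: 1; y5: 0; y6: 0

The clause (y4) is unit, so y4 = 1.
The clause (~y2) is unit, so y2 = 0.
The clause (~y3) is unit, so y3 = 0.
The clause (~y6) is unit, so y6 = 0.
The clause (y1) is unit, so y1 = 1.
No clause remains; y5 is free.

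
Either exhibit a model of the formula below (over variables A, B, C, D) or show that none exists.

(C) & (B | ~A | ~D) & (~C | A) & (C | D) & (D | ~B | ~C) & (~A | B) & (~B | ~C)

UNSATISFIABLE

The clause (C) is unit, so C = 1.
The clause (A) is unit, so A = 1.
The clause (B) is unit, so B = 1.
That conflicts with the unit clause (~B).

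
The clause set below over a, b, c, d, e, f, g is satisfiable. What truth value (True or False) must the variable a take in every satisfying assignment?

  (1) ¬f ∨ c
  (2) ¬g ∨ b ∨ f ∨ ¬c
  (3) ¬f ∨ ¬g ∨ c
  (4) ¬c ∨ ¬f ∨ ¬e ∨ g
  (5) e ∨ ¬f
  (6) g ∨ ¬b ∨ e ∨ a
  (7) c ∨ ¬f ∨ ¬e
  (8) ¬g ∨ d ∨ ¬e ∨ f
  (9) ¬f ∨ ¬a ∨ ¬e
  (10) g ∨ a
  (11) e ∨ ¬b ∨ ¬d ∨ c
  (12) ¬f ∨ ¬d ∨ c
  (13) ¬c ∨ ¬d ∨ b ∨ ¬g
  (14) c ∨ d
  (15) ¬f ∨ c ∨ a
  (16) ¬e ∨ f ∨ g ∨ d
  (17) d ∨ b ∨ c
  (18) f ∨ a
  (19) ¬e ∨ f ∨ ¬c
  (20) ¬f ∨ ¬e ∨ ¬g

True

Suppose a = False.
Unit clause (g) forces g = True.
Unit clause (f) forces f = True.
Unit clause (c) forces c = True.
Unit clause (e) forces e = True.
Now (¬e) is unsatisfied and unit — conflict.
So every satisfying assignment has a = True.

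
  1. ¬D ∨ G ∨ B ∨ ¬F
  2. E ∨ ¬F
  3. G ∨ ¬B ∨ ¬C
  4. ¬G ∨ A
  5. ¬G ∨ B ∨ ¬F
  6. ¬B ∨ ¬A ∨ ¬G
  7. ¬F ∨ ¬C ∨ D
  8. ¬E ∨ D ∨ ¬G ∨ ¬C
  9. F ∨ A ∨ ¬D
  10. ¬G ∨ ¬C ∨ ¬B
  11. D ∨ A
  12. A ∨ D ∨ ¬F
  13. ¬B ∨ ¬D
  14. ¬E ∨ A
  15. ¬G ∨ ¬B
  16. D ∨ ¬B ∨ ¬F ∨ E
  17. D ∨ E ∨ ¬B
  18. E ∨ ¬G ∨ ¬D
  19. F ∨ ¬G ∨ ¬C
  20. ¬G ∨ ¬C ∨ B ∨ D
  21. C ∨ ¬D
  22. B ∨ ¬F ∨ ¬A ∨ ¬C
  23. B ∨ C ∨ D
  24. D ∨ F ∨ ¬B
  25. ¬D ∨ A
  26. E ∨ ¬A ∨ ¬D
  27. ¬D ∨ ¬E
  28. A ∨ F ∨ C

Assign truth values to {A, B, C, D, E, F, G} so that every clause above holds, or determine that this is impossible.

A: True, B: False, C: True, D: False, E: False, F: False, G: False

Case E = False:
Unit clause (¬F) forces F = False.
Case G = False:
Case B = False:
Case A = True:
Unit clause (¬D) forces D = False.
Unit clause (C) forces C = True.
This assignment satisfies each clause.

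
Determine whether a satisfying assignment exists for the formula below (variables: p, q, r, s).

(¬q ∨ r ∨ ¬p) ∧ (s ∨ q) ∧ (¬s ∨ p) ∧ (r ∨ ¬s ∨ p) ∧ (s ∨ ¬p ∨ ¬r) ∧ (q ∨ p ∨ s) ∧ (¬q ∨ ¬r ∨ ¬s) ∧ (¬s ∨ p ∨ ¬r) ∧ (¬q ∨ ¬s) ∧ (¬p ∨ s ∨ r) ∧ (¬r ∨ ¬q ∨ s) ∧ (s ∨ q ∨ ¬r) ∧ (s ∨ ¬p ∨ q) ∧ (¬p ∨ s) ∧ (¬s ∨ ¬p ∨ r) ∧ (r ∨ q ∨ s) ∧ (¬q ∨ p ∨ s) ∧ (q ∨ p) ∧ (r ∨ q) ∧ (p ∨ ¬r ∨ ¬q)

Yes

Try s = True.
(p) alone gives p = True.
(¬q) alone gives q = False.
(r) alone gives r = True.
Every clause now holds.
A satisfying assignment: p: True,  q: False,  r: True,  s: True.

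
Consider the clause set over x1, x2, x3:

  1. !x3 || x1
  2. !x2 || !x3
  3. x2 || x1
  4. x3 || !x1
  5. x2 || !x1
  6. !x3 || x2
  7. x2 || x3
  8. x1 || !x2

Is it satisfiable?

Case x3 = false:
(!x1) alone gives x1 = false.
(x2) alone gives x2 = true.
But (!x2) is also a unit clause — contradiction.
Backtrack on x3: now try x3 = true.
(x1) alone gives x1 = true.
(!x2) alone gives x2 = false.
But (x2) is also a unit clause — contradiction.
Both values of x3 lead to a conflict.
No assignment satisfies every clause.

No, unsatisfiable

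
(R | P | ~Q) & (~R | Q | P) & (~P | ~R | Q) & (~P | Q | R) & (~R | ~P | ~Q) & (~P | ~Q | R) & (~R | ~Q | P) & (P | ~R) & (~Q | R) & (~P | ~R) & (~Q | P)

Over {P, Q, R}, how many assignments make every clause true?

There are 2^3 = 8 truth assignments over (P, Q, R).
Split on R. With R = 1, the clauses containing R are satisfied and ~R drops from the rest; 0 of the 2^2 = 4 assignments to the other variables satisfy what remains.
With R = 0, by the same count on the reduced clause set, 1 assignment works.
Total: 0 + 1 = 1.

1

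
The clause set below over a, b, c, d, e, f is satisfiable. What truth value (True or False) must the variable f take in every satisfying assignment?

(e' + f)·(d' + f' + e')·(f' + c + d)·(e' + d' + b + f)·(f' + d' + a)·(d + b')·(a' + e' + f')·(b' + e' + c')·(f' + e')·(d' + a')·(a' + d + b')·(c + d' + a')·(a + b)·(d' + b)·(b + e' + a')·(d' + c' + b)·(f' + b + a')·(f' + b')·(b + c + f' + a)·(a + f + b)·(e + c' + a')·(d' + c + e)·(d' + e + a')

Suppose f = 1.
Unit clause (e') forces e = 0.
Unit clause (b') forces b = 0.
Unit clause (a) forces a = 1.
That conflicts with the unit clause (a').
So every satisfying assignment has f = False.

False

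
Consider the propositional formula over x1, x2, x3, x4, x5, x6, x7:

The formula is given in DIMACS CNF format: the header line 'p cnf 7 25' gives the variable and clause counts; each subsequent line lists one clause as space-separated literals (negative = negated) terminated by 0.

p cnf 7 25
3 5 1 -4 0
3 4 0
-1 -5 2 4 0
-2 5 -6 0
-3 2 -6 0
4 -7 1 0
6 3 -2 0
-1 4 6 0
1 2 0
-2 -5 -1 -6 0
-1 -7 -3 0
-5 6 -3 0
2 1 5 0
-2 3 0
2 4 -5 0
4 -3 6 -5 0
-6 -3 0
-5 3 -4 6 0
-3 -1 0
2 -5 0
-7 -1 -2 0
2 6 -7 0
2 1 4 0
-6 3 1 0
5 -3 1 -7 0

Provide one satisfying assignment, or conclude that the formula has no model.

x1: False,  x2: True,  x3: True,  x4: False,  x5: False,  x6: False,  x7: False

Branch on x3: set x3 = True.
Unit clause (¬x6) forces x6 = False.
Unit clause (¬x5) forces x5 = False.
Unit clause (¬x1) forces x1 = False.
Unit clause (x2) forces x2 = True.
Unit clause (¬x7) forces x7 = False.
No clause remains; x4 is free.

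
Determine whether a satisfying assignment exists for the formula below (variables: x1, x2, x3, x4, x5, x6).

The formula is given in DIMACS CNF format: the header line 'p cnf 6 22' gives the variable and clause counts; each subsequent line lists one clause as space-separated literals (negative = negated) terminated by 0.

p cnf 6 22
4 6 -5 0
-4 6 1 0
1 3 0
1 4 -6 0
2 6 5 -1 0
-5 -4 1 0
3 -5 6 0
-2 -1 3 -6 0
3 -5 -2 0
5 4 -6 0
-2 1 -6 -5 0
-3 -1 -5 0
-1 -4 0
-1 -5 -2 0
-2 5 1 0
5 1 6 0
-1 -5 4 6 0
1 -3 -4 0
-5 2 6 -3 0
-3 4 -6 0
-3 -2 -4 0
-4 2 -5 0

Satisfiable

Case x1 = True:
The clause (¬x4) is unit, so x4 = False.
Case x6 = True:
The clause (x5) is unit, so x5 = True.
The clause (¬x3) is unit, so x3 = False.
The clause (¬x2) is unit, so x2 = False.
Every clause now holds.
A satisfying assignment: x1: True, x2: False, x3: False, x4: False, x5: True, x6: True.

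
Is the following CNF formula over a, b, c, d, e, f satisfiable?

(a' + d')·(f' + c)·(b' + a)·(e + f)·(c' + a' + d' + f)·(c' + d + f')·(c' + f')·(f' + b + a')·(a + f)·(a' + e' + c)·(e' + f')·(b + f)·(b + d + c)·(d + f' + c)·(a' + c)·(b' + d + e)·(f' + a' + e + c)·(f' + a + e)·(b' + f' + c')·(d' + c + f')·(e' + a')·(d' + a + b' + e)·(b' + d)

Unsatisfiable

Branch on a: set a = 0.
(b') alone gives b = 0.
(f) alone gives f = 1.
(c) alone gives c = 1.
Now (c') is unsatisfied and unit — conflict.
Backtrack on a: now try a = 1.
(d') alone gives d = 0.
(c) alone gives c = 1.
(f') alone gives f = 0.
(e) alone gives e = 1.
Now (e') is unsatisfied and unit — conflict.
Either choice for a ends in contradiction.
No assignment satisfies every clause.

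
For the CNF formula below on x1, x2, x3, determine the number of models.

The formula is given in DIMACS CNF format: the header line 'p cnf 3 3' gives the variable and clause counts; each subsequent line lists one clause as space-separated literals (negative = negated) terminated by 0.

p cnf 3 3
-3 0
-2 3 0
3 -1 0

There are 2^3 = 8 truth assignments over (x1, x2, x3).
Split on x2. With x2 = True, the clauses containing x2 are satisfied and ¬x2 drops from the rest; 0 of the 2^2 = 4 assignments to the other variables satisfy what remains.
With x2 = False, by the same count on the reduced clause set, 1 assignment works.
(One model: x1=F, x2=F, x3=F.)
Total: 0 + 1 = 1.

1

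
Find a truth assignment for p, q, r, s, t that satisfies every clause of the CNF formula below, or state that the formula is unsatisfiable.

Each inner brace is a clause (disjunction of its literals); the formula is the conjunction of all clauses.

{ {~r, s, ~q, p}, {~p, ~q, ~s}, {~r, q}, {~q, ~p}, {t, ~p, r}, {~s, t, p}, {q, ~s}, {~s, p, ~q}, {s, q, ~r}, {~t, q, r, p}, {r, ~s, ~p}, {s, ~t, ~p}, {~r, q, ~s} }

p=0; q=1; r=0; s=0; t=1

Try r = 0.
Try q = 1.
(~p) alone gives p = 0.
(~s) alone gives s = 0.
All clauses hold; t can take either value.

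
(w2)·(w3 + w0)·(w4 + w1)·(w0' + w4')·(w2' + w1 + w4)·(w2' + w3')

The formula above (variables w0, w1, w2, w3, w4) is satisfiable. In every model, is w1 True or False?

True

Suppose w1 = 0.
(w2) alone gives w2 = 1.
(w4) alone gives w4 = 1.
(w0') alone gives w0 = 0.
(w3) alone gives w3 = 1.
That conflicts with the unit clause (w3').
So every satisfying assignment has w1 = True.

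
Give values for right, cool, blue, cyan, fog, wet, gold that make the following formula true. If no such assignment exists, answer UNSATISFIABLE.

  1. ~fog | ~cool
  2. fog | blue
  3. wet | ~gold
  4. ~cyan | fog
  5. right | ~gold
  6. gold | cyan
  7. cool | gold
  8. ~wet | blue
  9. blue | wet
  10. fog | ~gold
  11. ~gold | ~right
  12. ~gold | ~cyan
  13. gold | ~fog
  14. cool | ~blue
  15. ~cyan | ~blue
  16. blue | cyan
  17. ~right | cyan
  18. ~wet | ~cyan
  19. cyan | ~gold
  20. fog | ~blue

UNSATISFIABLE

Suppose fog = 0.
From the singleton clause (blue), blue = 1.
That conflicts with the unit clause (~blue).
That branch fails; take fog = 1 instead.
From the singleton clause (~cool), cool = 0.
From the singleton clause (gold), gold = 1.
From the singleton clause (wet), wet = 1.
From the singleton clause (right), right = 1.
That conflicts with the unit clause (~right).
Either choice for fog ends in contradiction.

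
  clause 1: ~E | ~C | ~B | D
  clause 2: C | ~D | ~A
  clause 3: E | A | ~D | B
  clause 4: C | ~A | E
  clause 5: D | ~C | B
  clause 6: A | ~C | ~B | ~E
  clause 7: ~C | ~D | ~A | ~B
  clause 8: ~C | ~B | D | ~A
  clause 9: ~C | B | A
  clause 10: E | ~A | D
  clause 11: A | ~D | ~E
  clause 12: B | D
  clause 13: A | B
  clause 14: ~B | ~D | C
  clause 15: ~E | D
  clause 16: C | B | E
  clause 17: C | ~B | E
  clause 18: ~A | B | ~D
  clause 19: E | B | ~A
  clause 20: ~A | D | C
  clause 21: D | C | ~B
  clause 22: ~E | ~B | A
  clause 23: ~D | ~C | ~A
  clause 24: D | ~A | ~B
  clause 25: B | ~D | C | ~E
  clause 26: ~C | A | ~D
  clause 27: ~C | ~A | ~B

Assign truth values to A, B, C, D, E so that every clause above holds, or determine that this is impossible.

A: 0, B: 1, C: 1, D: 0, E: 0

Case B = 1:
Case D = 0:
From the singleton clause (~E), E = 0.
From the singleton clause (~A), A = 0.
From the singleton clause (C), C = 1.
This assignment satisfies each clause.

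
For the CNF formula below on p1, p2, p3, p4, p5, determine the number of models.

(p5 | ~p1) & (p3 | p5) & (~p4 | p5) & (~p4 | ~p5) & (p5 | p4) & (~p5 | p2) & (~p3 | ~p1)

3

There are 2^5 = 32 truth assignments over (p1, p2, p3, p4, p5).
Split on p5. With p5 = 1, the clauses containing p5 are satisfied and ~p5 drops from the rest; 3 of the 2^4 = 16 assignments to the other variables satisfy what remains.
With p5 = 0, by the same count on the reduced clause set, 0 assignments work.
(One model: p1=F, p2=T, p3=F, p4=F, p5=T.)
Total: 3 + 0 = 3.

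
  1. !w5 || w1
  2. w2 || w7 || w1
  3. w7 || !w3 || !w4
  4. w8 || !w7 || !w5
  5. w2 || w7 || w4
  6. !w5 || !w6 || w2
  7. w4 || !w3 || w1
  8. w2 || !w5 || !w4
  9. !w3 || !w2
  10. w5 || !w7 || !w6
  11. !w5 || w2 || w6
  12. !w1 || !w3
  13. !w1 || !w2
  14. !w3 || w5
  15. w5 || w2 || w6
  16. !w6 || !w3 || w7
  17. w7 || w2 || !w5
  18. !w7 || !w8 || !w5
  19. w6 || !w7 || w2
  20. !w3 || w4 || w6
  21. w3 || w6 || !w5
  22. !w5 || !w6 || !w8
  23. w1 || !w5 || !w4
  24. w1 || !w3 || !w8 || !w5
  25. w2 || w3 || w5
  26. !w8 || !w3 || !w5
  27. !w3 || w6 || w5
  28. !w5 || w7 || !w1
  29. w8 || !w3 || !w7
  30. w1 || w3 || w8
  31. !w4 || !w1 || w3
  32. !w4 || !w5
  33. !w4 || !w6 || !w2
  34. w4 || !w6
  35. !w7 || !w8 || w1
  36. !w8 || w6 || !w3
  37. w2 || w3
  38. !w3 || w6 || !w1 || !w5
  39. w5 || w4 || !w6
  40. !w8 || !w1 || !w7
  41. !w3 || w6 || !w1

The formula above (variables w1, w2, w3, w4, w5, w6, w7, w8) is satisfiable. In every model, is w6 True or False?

Suppose w6 = true.
(w4) alone gives w4 = true.
(!w5) alone gives w5 = false.
(!w7) alone gives w7 = false.
(!w3) alone gives w3 = false.
(w2) alone gives w2 = true.
Now (!w2) is unsatisfied and unit — conflict.
So every satisfying assignment has w6 = False.

False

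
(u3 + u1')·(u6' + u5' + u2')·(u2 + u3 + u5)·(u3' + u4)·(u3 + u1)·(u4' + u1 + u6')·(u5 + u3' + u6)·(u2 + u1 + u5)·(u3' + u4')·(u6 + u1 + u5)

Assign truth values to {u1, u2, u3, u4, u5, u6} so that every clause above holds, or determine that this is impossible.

UNSATISFIABLE

Branch on u3: set u3 = 1.
From the singleton clause (u4), u4 = 1.
But (u4') is also a unit clause — contradiction.
So u3 must be the other value — set u3 = 0.
From the singleton clause (u1'), u1 = 0.
But (u1) is also a unit clause — contradiction.
Either choice for u3 ends in contradiction.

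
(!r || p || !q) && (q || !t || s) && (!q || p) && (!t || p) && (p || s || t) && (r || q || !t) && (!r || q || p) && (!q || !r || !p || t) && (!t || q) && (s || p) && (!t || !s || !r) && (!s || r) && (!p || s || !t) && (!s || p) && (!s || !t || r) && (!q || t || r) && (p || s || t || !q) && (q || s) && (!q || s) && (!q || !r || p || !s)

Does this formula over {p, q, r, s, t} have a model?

Branch on q: set q = false.
From the singleton clause (!t), t = false.
From the singleton clause (s), s = true.
From the singleton clause (r), r = true.
From the singleton clause (p), p = true.
All clauses are satisfied.
A satisfying assignment: p: true,  q: false,  r: true,  s: true,  t: false.

Yes, satisfiable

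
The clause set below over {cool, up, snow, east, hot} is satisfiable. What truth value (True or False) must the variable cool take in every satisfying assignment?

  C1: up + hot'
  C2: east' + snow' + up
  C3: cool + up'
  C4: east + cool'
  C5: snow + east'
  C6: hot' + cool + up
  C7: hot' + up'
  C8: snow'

False

Suppose cool = 1.
Unit clause (east) forces east = 1.
Unit clause (snow) forces snow = 1.
Now (snow') is unsatisfied and unit — conflict.
So every satisfying assignment has cool = False.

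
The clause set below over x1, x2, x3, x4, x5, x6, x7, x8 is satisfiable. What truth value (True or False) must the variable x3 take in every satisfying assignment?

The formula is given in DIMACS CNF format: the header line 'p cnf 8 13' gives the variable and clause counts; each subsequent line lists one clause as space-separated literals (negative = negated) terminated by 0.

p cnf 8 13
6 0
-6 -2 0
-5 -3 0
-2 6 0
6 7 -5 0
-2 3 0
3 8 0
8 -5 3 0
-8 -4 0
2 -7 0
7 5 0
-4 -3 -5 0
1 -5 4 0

False

Suppose x3 = True.
The clause (x6) is unit, so x6 = True.
The clause (¬x2) is unit, so x2 = False.
The clause (¬x5) is unit, so x5 = False.
The clause (¬x7) is unit, so x7 = False.
But (x7) is also a unit clause — contradiction.
So every satisfying assignment has x3 = False.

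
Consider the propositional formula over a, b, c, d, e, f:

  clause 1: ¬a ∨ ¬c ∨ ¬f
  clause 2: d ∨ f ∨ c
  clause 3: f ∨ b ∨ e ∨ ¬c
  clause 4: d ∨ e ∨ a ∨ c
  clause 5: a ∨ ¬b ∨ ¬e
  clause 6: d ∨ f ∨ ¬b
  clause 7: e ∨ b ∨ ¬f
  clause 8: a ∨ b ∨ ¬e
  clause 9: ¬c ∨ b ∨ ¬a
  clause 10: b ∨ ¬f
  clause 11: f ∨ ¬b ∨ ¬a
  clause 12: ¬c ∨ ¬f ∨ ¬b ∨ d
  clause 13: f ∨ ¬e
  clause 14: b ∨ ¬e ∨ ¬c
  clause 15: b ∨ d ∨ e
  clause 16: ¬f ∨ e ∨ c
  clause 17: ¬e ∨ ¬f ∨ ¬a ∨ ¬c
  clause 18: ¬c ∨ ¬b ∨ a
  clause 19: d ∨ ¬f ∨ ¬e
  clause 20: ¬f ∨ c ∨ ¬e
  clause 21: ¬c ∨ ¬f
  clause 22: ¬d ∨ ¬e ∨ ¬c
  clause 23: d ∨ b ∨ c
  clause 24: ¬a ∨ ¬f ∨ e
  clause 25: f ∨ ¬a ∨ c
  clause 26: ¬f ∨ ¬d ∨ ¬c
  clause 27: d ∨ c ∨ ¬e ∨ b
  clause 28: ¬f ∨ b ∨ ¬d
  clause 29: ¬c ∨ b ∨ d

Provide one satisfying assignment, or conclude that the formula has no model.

Suppose b = False.
Unit clause (¬f) forces f = False.
Unit clause (¬e) forces e = False.
Unit clause (¬c) forces c = False.
Unit clause (d) forces d = True.
Unit clause (¬a) forces a = False.
Every clause now holds.

a=False; b=False; c=False; d=True; e=False; f=False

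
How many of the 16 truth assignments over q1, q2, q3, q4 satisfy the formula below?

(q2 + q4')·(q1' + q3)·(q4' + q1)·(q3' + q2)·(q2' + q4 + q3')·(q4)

1

There are 2^4 = 16 truth assignments over (q1, q2, q3, q4).
Split on q2. With q2 = 1, the clauses containing q2 are satisfied and q2' drops from the rest; 1 of the 2^3 = 8 assignments to the other variables satisfy what remains.
With q2 = 0, by the same count on the reduced clause set, 0 assignments work.
Total: 1 + 0 = 1.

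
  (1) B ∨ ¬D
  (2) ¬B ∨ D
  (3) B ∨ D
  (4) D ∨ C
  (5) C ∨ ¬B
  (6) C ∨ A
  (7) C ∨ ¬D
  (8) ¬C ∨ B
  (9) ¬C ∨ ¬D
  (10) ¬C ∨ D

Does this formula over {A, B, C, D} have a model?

Unsatisfiable

Try B = True.
Unit clause (D) forces D = True.
Unit clause (C) forces C = True.
That conflicts with the unit clause (¬C).
Backtrack on B: now try B = False.
Unit clause (¬D) forces D = False.
That conflicts with the unit clause (D).
Neither B = True nor B = False works.
No assignment satisfies every clause.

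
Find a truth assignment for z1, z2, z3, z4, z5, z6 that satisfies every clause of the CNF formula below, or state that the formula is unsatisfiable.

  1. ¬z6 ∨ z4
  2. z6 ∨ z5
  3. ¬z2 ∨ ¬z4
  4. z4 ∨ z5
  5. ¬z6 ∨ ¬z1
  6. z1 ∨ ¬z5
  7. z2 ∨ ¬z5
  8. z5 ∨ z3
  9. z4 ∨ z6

Case z6 = True:
From the singleton clause (z4), z4 = True.
From the singleton clause (¬z2), z2 = False.
From the singleton clause (¬z1), z1 = False.
From the singleton clause (¬z5), z5 = False.
From the singleton clause (z3), z3 = True.
This assignment satisfies each clause.

z1 ↦ False; z2 ↦ False; z3 ↦ True; z4 ↦ True; z5 ↦ False; z6 ↦ True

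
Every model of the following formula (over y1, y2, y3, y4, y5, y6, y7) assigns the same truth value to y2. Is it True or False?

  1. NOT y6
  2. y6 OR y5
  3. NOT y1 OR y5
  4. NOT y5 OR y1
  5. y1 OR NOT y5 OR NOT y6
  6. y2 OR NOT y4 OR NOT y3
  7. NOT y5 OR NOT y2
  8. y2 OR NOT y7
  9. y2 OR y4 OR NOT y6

False

Suppose y2 = true.
From the singleton clause (NOT y6), y6 = false.
From the singleton clause (y5), y5 = true.
Now (NOT y5) is unsatisfied and unit — conflict.
So every satisfying assignment has y2 = False.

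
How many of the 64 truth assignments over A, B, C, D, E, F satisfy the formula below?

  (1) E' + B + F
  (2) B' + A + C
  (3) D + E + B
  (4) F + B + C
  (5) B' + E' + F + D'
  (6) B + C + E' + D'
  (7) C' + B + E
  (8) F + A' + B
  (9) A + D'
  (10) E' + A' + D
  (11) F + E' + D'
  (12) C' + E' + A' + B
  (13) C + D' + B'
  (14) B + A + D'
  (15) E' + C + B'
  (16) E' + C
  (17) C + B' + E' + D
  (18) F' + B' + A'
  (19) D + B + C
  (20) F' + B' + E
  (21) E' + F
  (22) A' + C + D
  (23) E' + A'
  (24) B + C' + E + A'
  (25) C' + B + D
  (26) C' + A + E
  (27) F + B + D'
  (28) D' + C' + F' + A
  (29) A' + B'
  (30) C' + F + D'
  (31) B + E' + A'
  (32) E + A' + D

2

There are 2^6 = 64 truth assignments over (A, B, C, D, E, F).
Split on A. With A = 1, the clauses containing A are satisfied and A' drops from the rest; 1 of the 2^5 = 32 assignments to the other variables satisfy what remains.
With A = 0, by the same count on the reduced clause set, 1 assignment works.
Total: 1 + 1 = 2.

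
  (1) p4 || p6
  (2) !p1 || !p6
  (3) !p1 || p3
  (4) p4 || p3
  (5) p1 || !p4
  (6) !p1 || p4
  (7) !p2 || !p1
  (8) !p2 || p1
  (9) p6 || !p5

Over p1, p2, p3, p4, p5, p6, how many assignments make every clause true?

3

There are 2^6 = 64 truth assignments over (p1, p2, p3, p4, p5, p6).
Split on p4. With p4 = true, the clauses containing p4 are satisfied and !p4 drops from the rest; 1 of the 2^5 = 32 assignments to the other variables satisfy what remains.
With p4 = false, by the same count on the reduced clause set, 2 assignments work.
(One model: p1=F, p2=F, p3=T, p4=F, p5=F, p6=T.)
Total: 1 + 2 = 3.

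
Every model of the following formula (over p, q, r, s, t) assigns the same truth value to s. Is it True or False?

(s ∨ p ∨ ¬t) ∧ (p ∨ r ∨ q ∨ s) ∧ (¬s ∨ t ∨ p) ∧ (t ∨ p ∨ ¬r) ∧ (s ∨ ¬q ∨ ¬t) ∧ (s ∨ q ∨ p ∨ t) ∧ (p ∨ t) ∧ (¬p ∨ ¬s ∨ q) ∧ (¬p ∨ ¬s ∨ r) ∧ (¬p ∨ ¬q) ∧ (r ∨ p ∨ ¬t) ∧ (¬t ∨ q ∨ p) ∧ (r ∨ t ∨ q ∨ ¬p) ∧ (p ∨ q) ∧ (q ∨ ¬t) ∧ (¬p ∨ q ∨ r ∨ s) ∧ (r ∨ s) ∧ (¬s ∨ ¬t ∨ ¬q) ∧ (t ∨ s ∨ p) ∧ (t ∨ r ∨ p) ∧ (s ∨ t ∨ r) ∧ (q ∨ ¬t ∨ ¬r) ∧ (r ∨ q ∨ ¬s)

False

Suppose s = True.
Suppose t = True.
(q) alone gives q = True.
That conflicts with the unit clause (¬q).
So t must be the other value — set t = False.
(p) alone gives p = True.
(q) alone gives q = True.
That conflicts with the unit clause (¬q).
Both values of t lead to a conflict.
So every satisfying assignment has s = False.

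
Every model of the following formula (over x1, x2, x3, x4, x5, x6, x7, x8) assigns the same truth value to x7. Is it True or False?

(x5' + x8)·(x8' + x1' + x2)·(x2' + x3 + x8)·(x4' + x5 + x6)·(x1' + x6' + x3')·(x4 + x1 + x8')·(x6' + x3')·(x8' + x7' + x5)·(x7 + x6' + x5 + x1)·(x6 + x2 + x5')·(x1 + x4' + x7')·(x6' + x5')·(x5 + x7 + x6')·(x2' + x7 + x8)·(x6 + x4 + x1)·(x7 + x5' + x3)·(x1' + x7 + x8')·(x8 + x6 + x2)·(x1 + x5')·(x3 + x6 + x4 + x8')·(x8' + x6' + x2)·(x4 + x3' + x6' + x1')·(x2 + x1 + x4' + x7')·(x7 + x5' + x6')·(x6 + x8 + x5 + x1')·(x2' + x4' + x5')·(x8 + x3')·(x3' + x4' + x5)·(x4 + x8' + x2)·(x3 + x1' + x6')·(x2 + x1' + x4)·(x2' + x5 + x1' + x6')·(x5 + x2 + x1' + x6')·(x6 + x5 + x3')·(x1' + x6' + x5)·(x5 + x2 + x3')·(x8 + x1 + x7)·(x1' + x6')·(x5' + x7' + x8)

Suppose x7 = 0.
Branch on x5: set x5 = 0.
The clause (x6') is unit, so x6 = 0.
The clause (x4') is unit, so x4 = 0.
The clause (x1) is unit, so x1 = 1.
The clause (x8') is unit, so x8 = 0.
That conflicts with the unit clause (x8).
Backtrack on x5: now try x5 = 1.
The clause (x8) is unit, so x8 = 1.
The clause (x6') is unit, so x6 = 0.
The clause (x2) is unit, so x2 = 1.
The clause (x3) is unit, so x3 = 1.
The clause (x1') is unit, so x1 = 0.
That conflicts with the unit clause (x1).
Neither x5 = 1 nor x5 = 0 works.
So every satisfying assignment has x7 = True.

True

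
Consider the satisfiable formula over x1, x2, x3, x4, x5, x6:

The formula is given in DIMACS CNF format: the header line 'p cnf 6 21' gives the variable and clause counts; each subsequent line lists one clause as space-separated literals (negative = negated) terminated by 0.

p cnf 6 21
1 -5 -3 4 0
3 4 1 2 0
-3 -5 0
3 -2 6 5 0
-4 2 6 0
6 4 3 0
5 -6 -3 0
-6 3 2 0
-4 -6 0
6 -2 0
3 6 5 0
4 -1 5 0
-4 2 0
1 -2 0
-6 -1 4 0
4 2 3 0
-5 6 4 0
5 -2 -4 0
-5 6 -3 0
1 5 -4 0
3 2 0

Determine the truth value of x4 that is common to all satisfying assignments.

False

Suppose x4 = True.
The clause (¬x6) is unit, so x6 = False.
The clause (x2) is unit, so x2 = True.
Now (¬x2) is unsatisfied and unit — conflict.
So every satisfying assignment has x4 = False.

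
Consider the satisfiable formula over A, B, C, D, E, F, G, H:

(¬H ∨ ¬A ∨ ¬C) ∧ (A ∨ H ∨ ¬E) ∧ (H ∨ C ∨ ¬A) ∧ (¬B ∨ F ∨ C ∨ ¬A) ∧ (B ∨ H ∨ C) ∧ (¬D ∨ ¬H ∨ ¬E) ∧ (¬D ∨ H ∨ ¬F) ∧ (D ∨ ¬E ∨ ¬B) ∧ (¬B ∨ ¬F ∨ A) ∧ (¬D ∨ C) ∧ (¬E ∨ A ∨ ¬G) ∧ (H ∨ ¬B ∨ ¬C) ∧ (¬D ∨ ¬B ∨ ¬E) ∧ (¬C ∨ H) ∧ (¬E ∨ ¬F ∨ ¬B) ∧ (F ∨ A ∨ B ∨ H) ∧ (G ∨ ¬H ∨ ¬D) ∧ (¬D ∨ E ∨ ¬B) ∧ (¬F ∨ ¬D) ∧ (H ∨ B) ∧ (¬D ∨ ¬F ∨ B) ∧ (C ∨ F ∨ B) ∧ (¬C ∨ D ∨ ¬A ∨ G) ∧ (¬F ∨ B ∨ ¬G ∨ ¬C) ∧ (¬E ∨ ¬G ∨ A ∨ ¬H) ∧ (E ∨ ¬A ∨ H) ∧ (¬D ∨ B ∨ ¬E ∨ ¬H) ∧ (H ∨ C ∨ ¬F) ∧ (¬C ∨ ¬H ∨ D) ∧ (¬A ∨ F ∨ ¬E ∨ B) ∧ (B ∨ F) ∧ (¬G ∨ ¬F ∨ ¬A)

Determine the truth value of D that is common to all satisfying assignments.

False

Suppose D = True.
(C) alone gives C = True.
(H) alone gives H = True.
(¬A) alone gives A = False.
(¬E) alone gives E = False.
(G) alone gives G = True.
(¬B) alone gives B = False.
(¬F) alone gives F = False.
But (F) is also a unit clause — contradiction.
So every satisfying assignment has D = False.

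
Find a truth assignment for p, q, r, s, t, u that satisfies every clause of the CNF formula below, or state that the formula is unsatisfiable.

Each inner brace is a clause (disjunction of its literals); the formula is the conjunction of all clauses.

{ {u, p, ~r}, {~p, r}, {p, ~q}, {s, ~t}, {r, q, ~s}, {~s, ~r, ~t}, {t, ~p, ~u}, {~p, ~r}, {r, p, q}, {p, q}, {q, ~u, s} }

Try p = 0.
Unit clause (~q) forces q = 0.
Now (q) is unsatisfied and unit — conflict.
Backtrack on p: now try p = 1.
Unit clause (r) forces r = 1.
Now (~r) is unsatisfied and unit — conflict.
Either choice for p ends in contradiction.

UNSATISFIABLE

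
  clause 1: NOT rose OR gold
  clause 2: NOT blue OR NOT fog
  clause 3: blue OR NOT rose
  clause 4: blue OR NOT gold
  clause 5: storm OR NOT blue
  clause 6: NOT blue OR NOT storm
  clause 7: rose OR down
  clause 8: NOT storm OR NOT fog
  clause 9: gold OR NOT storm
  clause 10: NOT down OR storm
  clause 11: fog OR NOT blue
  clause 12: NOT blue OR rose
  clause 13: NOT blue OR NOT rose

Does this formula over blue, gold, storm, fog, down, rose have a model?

No, unsatisfiable

Suppose rose = false.
The clause (down) is unit, so down = true.
The clause (storm) is unit, so storm = true.
The clause (NOT blue) is unit, so blue = false.
The clause (NOT gold) is unit, so gold = false.
But (gold) is also a unit clause — contradiction.
So rose must be the other value — set rose = true.
The clause (gold) is unit, so gold = true.
The clause (blue) is unit, so blue = true.
But (NOT blue) is also a unit clause — contradiction.
Either choice for rose ends in contradiction.
No assignment satisfies every clause.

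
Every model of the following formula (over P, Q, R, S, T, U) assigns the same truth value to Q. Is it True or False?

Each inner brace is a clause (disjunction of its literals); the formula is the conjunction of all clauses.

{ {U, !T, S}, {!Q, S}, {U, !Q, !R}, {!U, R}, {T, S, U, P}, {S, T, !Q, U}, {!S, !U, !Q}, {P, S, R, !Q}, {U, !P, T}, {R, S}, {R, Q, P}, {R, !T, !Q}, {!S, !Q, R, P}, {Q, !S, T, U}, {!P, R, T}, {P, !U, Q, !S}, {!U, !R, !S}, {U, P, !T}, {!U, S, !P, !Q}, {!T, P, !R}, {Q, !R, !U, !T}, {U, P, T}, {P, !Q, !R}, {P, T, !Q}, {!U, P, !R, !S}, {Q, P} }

False

Suppose Q = true.
Unit clause (S) forces S = true.
Unit clause (!U) forces U = false.
Unit clause (!R) forces R = false.
Unit clause (!T) forces T = false.
Unit clause (!P) forces P = false.
That conflicts with the unit clause (P).
So every satisfying assignment has Q = False.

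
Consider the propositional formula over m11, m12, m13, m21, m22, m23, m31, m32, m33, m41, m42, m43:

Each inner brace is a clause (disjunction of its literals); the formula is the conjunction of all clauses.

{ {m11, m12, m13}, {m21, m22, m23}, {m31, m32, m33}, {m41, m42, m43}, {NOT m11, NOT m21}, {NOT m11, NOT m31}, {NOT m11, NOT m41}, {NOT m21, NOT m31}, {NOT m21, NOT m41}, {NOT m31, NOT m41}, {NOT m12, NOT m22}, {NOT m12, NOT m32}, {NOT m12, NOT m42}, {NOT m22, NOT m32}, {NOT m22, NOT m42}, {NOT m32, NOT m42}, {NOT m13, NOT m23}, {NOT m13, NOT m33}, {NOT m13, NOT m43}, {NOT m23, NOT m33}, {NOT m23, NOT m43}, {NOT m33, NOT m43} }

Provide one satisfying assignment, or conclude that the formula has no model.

UNSATISFIABLE

Case m11 = false:
Case m12 = true:
From the singleton clause (NOT m22), m22 = false.
From the singleton clause (NOT m32), m32 = false.
From the singleton clause (NOT m42), m42 = false.
Case m21 = true:
From the singleton clause (NOT m31), m31 = false.
From the singleton clause (m33), m33 = true.
From the singleton clause (NOT m41), m41 = false.
From the singleton clause (m43), m43 = true.
But (NOT m43) is also a unit clause — contradiction.
Undo m21 and try m21 = false.
From the singleton clause (m23), m23 = true.
From the singleton clause (NOT m13), m13 = false.
From the singleton clause (NOT m33), m33 = false.
From the singleton clause (m31), m31 = true.
From the singleton clause (NOT m41), m41 = false.
From the singleton clause (m43), m43 = true.
But (NOT m43) is also a unit clause — contradiction.
Neither m21 = true nor m21 = false works.
Undo m12 and try m12 = false.
From the singleton clause (m13), m13 = true.
From the singleton clause (NOT m23), m23 = false.
From the singleton clause (NOT m33), m33 = false.
From the singleton clause (NOT m43), m43 = false.
Case m21 = true:
From the singleton clause (NOT m31), m31 = false.
From the singleton clause (m32), m32 = true.
From the singleton clause (NOT m41), m41 = false.
From the singleton clause (m42), m42 = true.
But (NOT m42) is also a unit clause — contradiction.
Undo m21 and try m21 = false.
From the singleton clause (m22), m22 = true.
From the singleton clause (NOT m32), m32 = false.
From the singleton clause (m31), m31 = true.
From the singleton clause (NOT m41), m41 = false.
From the singleton clause (m42), m42 = true.
But (NOT m42) is also a unit clause — contradiction.
Neither m21 = true nor m21 = false works.
Neither m12 = true nor m12 = false works.
Undo m11 and try m11 = true.
From the singleton clause (NOT m21), m21 = false.
From the singleton clause (NOT m31), m31 = false.
From the singleton clause (NOT m41), m41 = false.
Case m22 = true:
From the singleton clause (NOT m12), m12 = false.
From the singleton clause (NOT m32), m32 = false.
From the singleton clause (m33), m33 = true.
From the singleton clause (NOT m42), m42 = false.
From the singleton clause (m43), m43 = true.
But (NOT m43) is also a unit clause — contradiction.
Undo m22 and try m22 = false.
From the singleton clause (m23), m23 = true.
From the singleton clause (NOT m13), m13 = false.
From the singleton clause (NOT m33), m33 = false.
From the singleton clause (m32), m32 = true.
From the singleton clause (NOT m12), m12 = false.
From the singleton clause (NOT m42), m42 = false.
From the singleton clause (m43), m43 = true.
But (NOT m43) is also a unit clause — contradiction.
Neither m22 = true nor m22 = false works.
Neither m11 = true nor m11 = false works.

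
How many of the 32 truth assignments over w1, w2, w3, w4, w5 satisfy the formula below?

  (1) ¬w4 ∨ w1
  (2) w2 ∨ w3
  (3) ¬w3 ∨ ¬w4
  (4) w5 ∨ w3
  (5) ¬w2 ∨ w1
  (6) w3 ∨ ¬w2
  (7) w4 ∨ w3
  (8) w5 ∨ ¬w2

5

There are 2^5 = 32 truth assignments over (w1, w2, w3, w4, w5).
Split on w1. With w1 = True, the clauses containing w1 are satisfied and ¬w1 drops from the rest; 3 of the 2^4 = 16 assignments to the other variables satisfy what remains.
With w1 = False, by the same count on the reduced clause set, 2 assignments work.
(One model: w1=F, w2=F, w3=T, w4=F, w5=F.)
Total: 3 + 2 = 5.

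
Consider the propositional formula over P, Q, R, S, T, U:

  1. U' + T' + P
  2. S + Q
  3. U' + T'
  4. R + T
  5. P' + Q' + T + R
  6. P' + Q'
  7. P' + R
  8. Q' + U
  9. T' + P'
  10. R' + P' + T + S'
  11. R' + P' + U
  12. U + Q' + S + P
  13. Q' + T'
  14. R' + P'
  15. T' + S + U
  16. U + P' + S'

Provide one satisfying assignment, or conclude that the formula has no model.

P=0,  Q=0,  R=1,  S=1,  T=0,  U=0

Suppose S = 1.
Suppose U = 0.
The clause (Q') is unit, so Q = 0.
The clause (P') is unit, so P = 0.
Suppose R = 1.
Every clause is now satisfied; T is unconstrained.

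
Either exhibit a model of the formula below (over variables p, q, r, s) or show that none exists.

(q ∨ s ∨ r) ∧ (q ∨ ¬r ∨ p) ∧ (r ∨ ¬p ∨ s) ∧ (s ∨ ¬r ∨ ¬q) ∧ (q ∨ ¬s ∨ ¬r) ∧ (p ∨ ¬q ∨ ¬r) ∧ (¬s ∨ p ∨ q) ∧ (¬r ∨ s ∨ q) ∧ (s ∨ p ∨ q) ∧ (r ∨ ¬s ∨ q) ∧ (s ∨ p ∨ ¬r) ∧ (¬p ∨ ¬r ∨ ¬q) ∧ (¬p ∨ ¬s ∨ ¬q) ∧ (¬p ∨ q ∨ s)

p=False,  q=True,  r=False,  s=True

Branch on q: set q = True.
Branch on s: set s = True.
Unit clause (¬p) forces p = False.
Unit clause (¬r) forces r = False.
All clauses are satisfied.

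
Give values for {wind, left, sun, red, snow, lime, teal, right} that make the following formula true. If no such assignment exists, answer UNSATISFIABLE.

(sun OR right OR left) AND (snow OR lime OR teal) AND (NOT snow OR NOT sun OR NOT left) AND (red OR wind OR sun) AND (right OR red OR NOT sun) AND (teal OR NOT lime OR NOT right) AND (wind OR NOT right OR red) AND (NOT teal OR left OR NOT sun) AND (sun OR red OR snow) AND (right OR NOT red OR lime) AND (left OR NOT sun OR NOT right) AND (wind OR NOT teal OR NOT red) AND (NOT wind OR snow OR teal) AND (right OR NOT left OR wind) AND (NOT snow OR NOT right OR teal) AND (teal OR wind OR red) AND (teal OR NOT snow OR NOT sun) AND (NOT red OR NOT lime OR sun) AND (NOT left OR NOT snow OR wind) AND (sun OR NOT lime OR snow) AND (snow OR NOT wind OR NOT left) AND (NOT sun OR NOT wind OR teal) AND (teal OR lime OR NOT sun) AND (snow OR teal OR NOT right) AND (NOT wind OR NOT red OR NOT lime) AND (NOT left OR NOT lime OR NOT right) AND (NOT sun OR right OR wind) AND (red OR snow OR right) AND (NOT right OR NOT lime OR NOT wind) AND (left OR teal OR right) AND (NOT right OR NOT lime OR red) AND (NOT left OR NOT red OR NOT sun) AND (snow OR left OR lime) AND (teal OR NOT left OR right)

Case sun = false:
Case right = true:
Case red = true:
The clause (NOT lime) is unit, so lime = false.
Case snow = true:
The clause (teal) is unit, so teal = true.
The clause (wind) is unit, so wind = true.
Every clause is now satisfied; left is unconstrained.

wind=true,  left=false,  sun=false,  red=true,  snow=true,  lime=false,  teal=true,  right=true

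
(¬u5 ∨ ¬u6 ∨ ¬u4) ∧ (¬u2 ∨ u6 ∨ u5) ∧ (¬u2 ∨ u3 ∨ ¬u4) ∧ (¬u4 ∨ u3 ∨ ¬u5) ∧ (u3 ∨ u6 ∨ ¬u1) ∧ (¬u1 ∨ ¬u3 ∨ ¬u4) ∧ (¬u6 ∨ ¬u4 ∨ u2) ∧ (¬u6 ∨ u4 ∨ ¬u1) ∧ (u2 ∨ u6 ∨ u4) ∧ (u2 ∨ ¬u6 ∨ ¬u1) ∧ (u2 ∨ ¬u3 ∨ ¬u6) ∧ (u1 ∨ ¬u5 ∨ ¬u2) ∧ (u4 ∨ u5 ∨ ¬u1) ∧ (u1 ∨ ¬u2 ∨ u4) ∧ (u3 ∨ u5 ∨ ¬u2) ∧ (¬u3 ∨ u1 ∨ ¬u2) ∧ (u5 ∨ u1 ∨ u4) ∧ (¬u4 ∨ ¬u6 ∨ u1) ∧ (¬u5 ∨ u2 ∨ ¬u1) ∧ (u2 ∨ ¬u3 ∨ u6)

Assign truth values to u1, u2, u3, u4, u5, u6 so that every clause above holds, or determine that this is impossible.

u1: False, u2: False, u3: False, u4: True, u5: False, u6: False

Branch on u5: set u5 = False.
Branch on u2: set u2 = False.
Branch on u6: set u6 = False.
Unit clause (u4) forces u4 = True.
Unit clause (¬u3) forces u3 = False.
Unit clause (¬u1) forces u1 = False.
All clauses are satisfied.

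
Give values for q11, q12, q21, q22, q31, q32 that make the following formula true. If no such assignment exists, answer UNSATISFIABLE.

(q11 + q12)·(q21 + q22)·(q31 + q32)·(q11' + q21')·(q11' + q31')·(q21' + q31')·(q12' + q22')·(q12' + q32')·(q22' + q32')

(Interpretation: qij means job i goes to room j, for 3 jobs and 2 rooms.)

UNSATISFIABLE

Branch on q11: set q11 = 1.
The clause (q21') is unit, so q21 = 0.
The clause (q22) is unit, so q22 = 1.
The clause (q31') is unit, so q31 = 0.
The clause (q32) is unit, so q32 = 1.
That conflicts with the unit clause (q32').
So q11 must be the other value — set q11 = 0.
The clause (q12) is unit, so q12 = 1.
The clause (q22') is unit, so q22 = 0.
The clause (q21) is unit, so q21 = 1.
The clause (q31') is unit, so q31 = 0.
The clause (q32) is unit, so q32 = 1.
That conflicts with the unit clause (q32').
Both values of q11 lead to a conflict.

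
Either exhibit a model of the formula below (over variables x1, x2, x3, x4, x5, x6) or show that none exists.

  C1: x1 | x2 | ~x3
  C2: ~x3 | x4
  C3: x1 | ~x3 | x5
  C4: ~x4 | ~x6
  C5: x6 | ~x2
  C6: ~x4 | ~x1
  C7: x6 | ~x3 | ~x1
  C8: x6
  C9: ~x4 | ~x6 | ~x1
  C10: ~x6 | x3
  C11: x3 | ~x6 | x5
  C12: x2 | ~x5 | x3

UNSATISFIABLE

From the singleton clause (x6), x6 = 1.
From the singleton clause (~x4), x4 = 0.
From the singleton clause (~x3), x3 = 0.
But (x3) is also a unit clause — contradiction.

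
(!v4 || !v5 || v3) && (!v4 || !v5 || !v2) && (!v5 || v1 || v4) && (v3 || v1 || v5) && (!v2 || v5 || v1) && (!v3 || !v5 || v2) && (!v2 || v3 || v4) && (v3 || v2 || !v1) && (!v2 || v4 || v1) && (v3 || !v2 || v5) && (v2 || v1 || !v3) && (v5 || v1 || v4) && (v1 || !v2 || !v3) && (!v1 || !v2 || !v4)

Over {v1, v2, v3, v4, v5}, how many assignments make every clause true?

There are 2^5 = 32 truth assignments over (v1, v2, v3, v4, v5).
Split on v3. With v3 = true, the clauses containing v3 are satisfied and !v3 drops from the rest; 4 of the 2^4 = 16 assignments to the other variables satisfy what remains.
With v3 = false, by the same count on the reduced clause set, 0 assignments work.
(One model: v1=T, v2=F, v3=T, v4=F, v5=F.)
Total: 4 + 0 = 4.

4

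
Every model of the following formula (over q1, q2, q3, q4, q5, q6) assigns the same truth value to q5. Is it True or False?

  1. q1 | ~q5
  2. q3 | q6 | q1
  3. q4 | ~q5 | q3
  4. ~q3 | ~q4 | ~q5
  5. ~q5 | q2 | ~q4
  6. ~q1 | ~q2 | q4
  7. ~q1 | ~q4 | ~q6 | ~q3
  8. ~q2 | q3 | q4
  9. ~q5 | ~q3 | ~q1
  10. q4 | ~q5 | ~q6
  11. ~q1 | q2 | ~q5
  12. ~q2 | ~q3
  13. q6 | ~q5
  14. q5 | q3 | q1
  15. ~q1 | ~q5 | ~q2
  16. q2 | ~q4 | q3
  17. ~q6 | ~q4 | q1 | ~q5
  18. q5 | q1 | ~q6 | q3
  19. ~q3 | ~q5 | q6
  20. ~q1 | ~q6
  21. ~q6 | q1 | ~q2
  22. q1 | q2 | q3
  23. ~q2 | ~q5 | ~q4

Suppose q5 = 1.
(q1) alone gives q1 = 1.
(~q3) alone gives q3 = 0.
(q4) alone gives q4 = 1.
(q2) alone gives q2 = 1.
But (~q2) is also a unit clause — contradiction.
So every satisfying assignment has q5 = False.

False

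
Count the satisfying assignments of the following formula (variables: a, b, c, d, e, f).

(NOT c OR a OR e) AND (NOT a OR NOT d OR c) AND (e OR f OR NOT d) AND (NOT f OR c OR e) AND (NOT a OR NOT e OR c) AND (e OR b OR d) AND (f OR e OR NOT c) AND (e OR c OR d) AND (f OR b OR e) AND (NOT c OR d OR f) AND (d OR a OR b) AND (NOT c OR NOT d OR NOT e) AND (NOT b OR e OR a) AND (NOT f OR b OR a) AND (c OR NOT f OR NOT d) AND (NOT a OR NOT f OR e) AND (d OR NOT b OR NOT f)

4

There are 2^6 = 64 truth assignments over (a, b, c, d, e, f).
Split on b. With b = true, the clauses containing b are satisfied and NOT b drops from the rest; 2 of the 2^5 = 32 assignments to the other variables satisfy what remains.
With b = false, by the same count on the reduced clause set, 2 assignments work.
Total: 2 + 2 = 4.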